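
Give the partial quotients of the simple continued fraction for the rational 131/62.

[2; 8, 1, 6]

Run the Euclidean algorithm on 131 and 62; the successive quotients are the partial quotients a_0, a_1, ... (each step inverts the fractional part left over by the previous one):
  131 = 2*62 + 7, so a_0 = 2.
  62 = 8*7 + 6, so a_1 = 8.
  7 = 1*6 + 1, so a_2 = 1.
  6 = 6*1 + 0, so a_3 = 6.
The remainder reaches 0 after 4 divisions, so the expansion has 4 partial quotients, read off in order.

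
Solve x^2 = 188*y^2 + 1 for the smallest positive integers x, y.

First expand sqrt(188) as a continued fraction. With x_i = (sqrt(188) + m_i)/d_i and (m_0, d_0) = (0, 1): a_0 = floor(sqrt(188)) = 13, since 13^2 = 169 <= 188 < 196 = 14^2.
Iterate m_{i+1} = d_i*a_i - m_i, d_{i+1} = (188 - m_{i+1}^2)/d_i, a_{i+1} = floor((a_0 + m_{i+1})/d_{i+1}):
  m_1 = 1*13 - 0 = 13, d_1 = (188 - 13^2)/1 = 19/1 = 19, a_1 = floor((13 + 13)/19) = 1.
  m_2 = 19*1 - 13 = 6, d_2 = (188 - 6^2)/19 = 152/19 = 8, a_2 = floor((13 + 6)/8) = 2.
  m_3 = 8*2 - 6 = 10, d_3 = (188 - 10^2)/8 = 88/8 = 11, a_3 = floor((13 + 10)/11) = 2.
  m_4 = 11*2 - 10 = 12, d_4 = (188 - 12^2)/11 = 44/11 = 4, a_4 = floor((13 + 12)/4) = 6.
  m_5 = 4*6 - 12 = 12, d_5 = (188 - 12^2)/4 = 44/4 = 11, a_5 = floor((13 + 12)/11) = 2.
  m_6 = 11*2 - 12 = 10, d_6 = (188 - 10^2)/11 = 88/11 = 8, a_6 = floor((13 + 10)/8) = 2.
  m_7 = 8*2 - 10 = 6, d_7 = (188 - 6^2)/8 = 152/8 = 19, a_7 = floor((13 + 6)/19) = 1.
  m_8 = 19*1 - 6 = 13, d_8 = (188 - 13^2)/19 = 19/19 = 1, a_8 = floor((13 + 13)/1) = 26.
  m_9 = 1*26 - 13 = 13, d_9 = (188 - 13^2)/1 = 19/1 = 19: (m_9, d_9) = (m_1, d_1) = (13, 19), so from here the quotients repeat a_1, ..., a_8; the period length is 8.
So sqrt(188) = [13; (1, 2, 2, 6, 2, 2, 1, 26)] with period length k = 8.
k is even, so the fundamental solution of x^2 - 188y^2 = 1 is (p_{k-1}, q_{k-1}) = (p_7, q_7); compute convergents through index 7.
Convergents (p_i = a_i*p_{i-1} + p_{i-2}, q_i = a_i*q_{i-1} + q_{i-2} with p_{-2}=0, p_{-1}=1, q_{-2}=1, q_{-1}=0):
  i=0: a_0=13, p_0 = 13*1 + 0 = 13, q_0 = 13*0 + 1 = 1.
  i=1: a_1=1, p_1 = 1*13 + 1 = 14, q_1 = 1*1 + 0 = 1.
  i=2: a_2=2, p_2 = 2*14 + 13 = 41, q_2 = 2*1 + 1 = 3.
  i=3: a_3=2, p_3 = 2*41 + 14 = 96, q_3 = 2*3 + 1 = 7.
  i=4: a_4=6, p_4 = 6*96 + 41 = 617, q_4 = 6*7 + 3 = 45.
  i=5: a_5=2, p_5 = 2*617 + 96 = 1330, q_5 = 2*45 + 7 = 97.
  i=6: a_6=2, p_6 = 2*1330 + 617 = 3277, q_6 = 2*97 + 45 = 239.
  i=7: a_7=1, p_7 = 1*3277 + 1330 = 4607, q_7 = 1*239 + 97 = 336.
Check: 4607^2 - 188*336^2 = 21224449 - 21224448 = 1, so (x, y) = (4607, 336) solves the equation, and by the theorem it is the least positive solution.

(x, y) = (4607, 336)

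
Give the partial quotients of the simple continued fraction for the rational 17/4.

Run the Euclidean algorithm on 17 and 4; the successive quotients are the partial quotients a_0, a_1, ... (each step inverts the fractional part left over by the previous one):
  17 = 4*4 + 1, so a_0 = 4.
  4 = 4*1 + 0, so a_1 = 4.
The remainder reaches 0 after 2 divisions, so the expansion has 2 partial quotients, read off in order.

[4; 4]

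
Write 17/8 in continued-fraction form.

[2; 8]

Run the Euclidean algorithm on 17 and 8; the successive quotients are the partial quotients a_0, a_1, ... (each step inverts the fractional part left over by the previous one):
  17 = 2*8 + 1, so a_0 = 2.
  8 = 8*1 + 0, so a_1 = 8.
The remainder reaches 0 after 2 divisions, so the expansion has 2 partial quotients, read off in order.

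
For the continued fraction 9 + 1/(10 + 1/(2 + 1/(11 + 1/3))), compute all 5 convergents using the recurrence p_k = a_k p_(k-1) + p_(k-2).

9/1, 91/10, 191/21, 2192/241, 6767/744

Using the convergent recurrence p_i = a_i*p_{i-1} + p_{i-2}, q_i = a_i*q_{i-1} + q_{i-2} with p_{-2}=0, p_{-1}=1, q_{-2}=1, q_{-1}=0:
  i=0: a_0=9, p_0 = 9*1 + 0 = 9, q_0 = 9*0 + 1 = 1.
  i=1: a_1=10, p_1 = 10*9 + 1 = 91, q_1 = 10*1 + 0 = 10.
  i=2: a_2=2, p_2 = 2*91 + 9 = 191, q_2 = 2*10 + 1 = 21.
  i=3: a_3=11, p_3 = 11*191 + 91 = 2192, q_3 = 11*21 + 10 = 241.
  i=4: a_4=3, p_4 = 3*2192 + 191 = 6767, q_4 = 3*241 + 21 = 744.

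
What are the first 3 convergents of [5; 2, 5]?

Using the convergent recurrence p_i = a_i*p_{i-1} + p_{i-2}, q_i = a_i*q_{i-1} + q_{i-2} with p_{-2}=0, p_{-1}=1, q_{-2}=1, q_{-1}=0:
  i=0: a_0=5, p_0 = 5*1 + 0 = 5, q_0 = 5*0 + 1 = 1.
  i=1: a_1=2, p_1 = 2*5 + 1 = 11, q_1 = 2*1 + 0 = 2.
  i=2: a_2=5, p_2 = 5*11 + 5 = 60, q_2 = 5*2 + 1 = 11.

5/1, 11/2, 60/11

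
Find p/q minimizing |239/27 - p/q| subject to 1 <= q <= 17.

Expand x = 239/27 as a continued fraction with the Euclidean algorithm:
  239 = 8*27 + 23, so a_0 = 8.
  27 = 1*23 + 4, so a_1 = 1.
  23 = 5*4 + 3, so a_2 = 5.
  4 = 1*3 + 1, so a_3 = 1.
  3 = 3*1 + 0, so a_4 = 3.
so x = [8; 1, 5, 1, 3].
Convergents (p_i = a_i*p_{i-1} + p_{i-2}, q_i = a_i*q_{i-1} + q_{i-2} with p_{-2}=0, p_{-1}=1, q_{-2}=1, q_{-1}=0), until the denominator exceeds 17:
  i=0: a_0=8, p_0 = 8*1 + 0 = 8, q_0 = 8*0 + 1 = 1.
  i=1: a_1=1, p_1 = 1*8 + 1 = 9, q_1 = 1*1 + 0 = 1.
  i=2: a_2=5, p_2 = 5*9 + 8 = 53, q_2 = 5*1 + 1 = 6.
  i=3: a_3=1, p_3 = 1*53 + 9 = 62, q_3 = 1*6 + 1 = 7.
  i=4: a_4=3, p_4 = 3*62 + 53 = 239, q_4 = 3*7 + 6 = 27.
q_4 = 27 > 17, so the last convergent with denominator <= 17 is p_3/q_3 = 62/7.
The closest fraction with denominator <= 17 is either p_3/q_3 or the intermediate fraction (k*p_3 + p_2)/(k*q_3 + q_2) with the largest k >= 1 whose denominator stays <= 17; these approach x as k grows, and every other convergent or intermediate fraction in range is farther away.
Largest k: floor((17 - q_2)/q_3) = floor((17 - 6)/7) = 1.
That gives (1*62 + 53)/(1*7 + 6) = 115/13.
Compare the errors: |x - 62/7| = |239*7 - 62*27|/(27*7) = 1/189, and |x - 115/13| = |239*13 - 115*27|/(27*13) = 2/351.
Cross-multiplying, 1*351 = 351 < 378 = 2*189, so 1/189 is smaller: the convergent 62/7 is closer to x than 115/13.

62/7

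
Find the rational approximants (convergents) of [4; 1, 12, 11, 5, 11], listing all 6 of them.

4/1, 5/1, 64/13, 709/144, 3609/733, 40408/8207

Using the convergent recurrence p_i = a_i*p_{i-1} + p_{i-2}, q_i = a_i*q_{i-1} + q_{i-2} with p_{-2}=0, p_{-1}=1, q_{-2}=1, q_{-1}=0:
  i=0: a_0=4, p_0 = 4*1 + 0 = 4, q_0 = 4*0 + 1 = 1.
  i=1: a_1=1, p_1 = 1*4 + 1 = 5, q_1 = 1*1 + 0 = 1.
  i=2: a_2=12, p_2 = 12*5 + 4 = 64, q_2 = 12*1 + 1 = 13.
  i=3: a_3=11, p_3 = 11*64 + 5 = 709, q_3 = 11*13 + 1 = 144.
  i=4: a_4=5, p_4 = 5*709 + 64 = 3609, q_4 = 5*144 + 13 = 733.
  i=5: a_5=11, p_5 = 11*3609 + 709 = 40408, q_5 = 11*733 + 144 = 8207.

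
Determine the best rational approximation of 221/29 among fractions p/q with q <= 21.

160/21

Expand x = 221/29 as a continued fraction with the Euclidean algorithm:
  221 = 7*29 + 18, so a_0 = 7.
  29 = 1*18 + 11, so a_1 = 1.
  18 = 1*11 + 7, so a_2 = 1.
  11 = 1*7 + 4, so a_3 = 1.
  7 = 1*4 + 3, so a_4 = 1.
  4 = 1*3 + 1, so a_5 = 1.
  3 = 3*1 + 0, so a_6 = 3.
so x = [7; 1, 1, 1, 1, 1, 3].
Convergents (p_i = a_i*p_{i-1} + p_{i-2}, q_i = a_i*q_{i-1} + q_{i-2} with p_{-2}=0, p_{-1}=1, q_{-2}=1, q_{-1}=0), until the denominator exceeds 21:
  i=0: a_0=7, p_0 = 7*1 + 0 = 7, q_0 = 7*0 + 1 = 1.
  i=1: a_1=1, p_1 = 1*7 + 1 = 8, q_1 = 1*1 + 0 = 1.
  i=2: a_2=1, p_2 = 1*8 + 7 = 15, q_2 = 1*1 + 1 = 2.
  i=3: a_3=1, p_3 = 1*15 + 8 = 23, q_3 = 1*2 + 1 = 3.
  i=4: a_4=1, p_4 = 1*23 + 15 = 38, q_4 = 1*3 + 2 = 5.
  i=5: a_5=1, p_5 = 1*38 + 23 = 61, q_5 = 1*5 + 3 = 8.
  i=6: a_6=3, p_6 = 3*61 + 38 = 221, q_6 = 3*8 + 5 = 29.
q_6 = 29 > 21, so the last convergent with denominator <= 21 is p_5/q_5 = 61/8.
The closest fraction with denominator <= 21 is either p_5/q_5 or the intermediate fraction (k*p_5 + p_4)/(k*q_5 + q_4) with the largest k >= 1 whose denominator stays <= 21; these approach x as k grows, and every other convergent or intermediate fraction in range is farther away.
Largest k: floor((21 - q_4)/q_5) = floor((21 - 5)/8) = 2.
That gives (2*61 + 38)/(2*8 + 5) = 160/21.
Compare the errors: |x - 61/8| = |221*8 - 61*29|/(29*8) = 1/232, and |x - 160/21| = |221*21 - 160*29|/(29*21) = 1/609.
Cross-multiplying, 1*232 = 232 < 609 = 1*609, so 1/609 is smaller: the intermediate fraction 160/21 is closer to x than 61/8.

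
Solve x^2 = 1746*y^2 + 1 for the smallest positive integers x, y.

(x, y) = (76049, 1820)

First expand sqrt(1746) as a continued fraction. With x_i = (sqrt(1746) + m_i)/d_i and (m_0, d_0) = (0, 1): a_0 = floor(sqrt(1746)) = 41, since 41^2 = 1681 <= 1746 < 1764 = 42^2.
Iterate m_{i+1} = d_i*a_i - m_i, d_{i+1} = (1746 - m_{i+1}^2)/d_i, a_{i+1} = floor((a_0 + m_{i+1})/d_{i+1}):
  m_1 = 1*41 - 0 = 41, d_1 = (1746 - 41^2)/1 = 65/1 = 65, a_1 = floor((41 + 41)/65) = 1.
  m_2 = 65*1 - 41 = 24, d_2 = (1746 - 24^2)/65 = 1170/65 = 18, a_2 = floor((41 + 24)/18) = 3.
  m_3 = 18*3 - 24 = 30, d_3 = (1746 - 30^2)/18 = 846/18 = 47, a_3 = floor((41 + 30)/47) = 1.
  m_4 = 47*1 - 30 = 17, d_4 = (1746 - 17^2)/47 = 1457/47 = 31, a_4 = floor((41 + 17)/31) = 1.
  m_5 = 31*1 - 17 = 14, d_5 = (1746 - 14^2)/31 = 1550/31 = 50, a_5 = floor((41 + 14)/50) = 1.
  m_6 = 50*1 - 14 = 36, d_6 = (1746 - 36^2)/50 = 450/50 = 9, a_6 = floor((41 + 36)/9) = 8.
  m_7 = 9*8 - 36 = 36, d_7 = (1746 - 36^2)/9 = 450/9 = 50, a_7 = floor((41 + 36)/50) = 1.
  m_8 = 50*1 - 36 = 14, d_8 = (1746 - 14^2)/50 = 1550/50 = 31, a_8 = floor((41 + 14)/31) = 1.
  m_9 = 31*1 - 14 = 17, d_9 = (1746 - 17^2)/31 = 1457/31 = 47, a_9 = floor((41 + 17)/47) = 1.
  m_10 = 47*1 - 17 = 30, d_10 = (1746 - 30^2)/47 = 846/47 = 18, a_10 = floor((41 + 30)/18) = 3.
  m_11 = 18*3 - 30 = 24, d_11 = (1746 - 24^2)/18 = 1170/18 = 65, a_11 = floor((41 + 24)/65) = 1.
  m_12 = 65*1 - 24 = 41, d_12 = (1746 - 41^2)/65 = 65/65 = 1, a_12 = floor((41 + 41)/1) = 82.
  m_13 = 1*82 - 41 = 41, d_13 = (1746 - 41^2)/1 = 65/1 = 65: (m_13, d_13) = (m_1, d_1) = (41, 65), so from here the quotients repeat a_1, ..., a_12; the period length is 12.
So sqrt(1746) = [41; (1, 3, 1, 1, 1, 8, 1, 1, 1, 3, 1, 82)] with period length k = 12.
k is even, so the fundamental solution of x^2 - 1746y^2 = 1 is (p_{k-1}, q_{k-1}) = (p_11, q_11); compute convergents through index 11.
Convergents (p_i = a_i*p_{i-1} + p_{i-2}, q_i = a_i*q_{i-1} + q_{i-2} with p_{-2}=0, p_{-1}=1, q_{-2}=1, q_{-1}=0):
  i=0: a_0=41, p_0 = 41*1 + 0 = 41, q_0 = 41*0 + 1 = 1.
  i=1: a_1=1, p_1 = 1*41 + 1 = 42, q_1 = 1*1 + 0 = 1.
  i=2: a_2=3, p_2 = 3*42 + 41 = 167, q_2 = 3*1 + 1 = 4.
  i=3: a_3=1, p_3 = 1*167 + 42 = 209, q_3 = 1*4 + 1 = 5.
  i=4: a_4=1, p_4 = 1*209 + 167 = 376, q_4 = 1*5 + 4 = 9.
  i=5: a_5=1, p_5 = 1*376 + 209 = 585, q_5 = 1*9 + 5 = 14.
  i=6: a_6=8, p_6 = 8*585 + 376 = 5056, q_6 = 8*14 + 9 = 121.
  i=7: a_7=1, p_7 = 1*5056 + 585 = 5641, q_7 = 1*121 + 14 = 135.
  i=8: a_8=1, p_8 = 1*5641 + 5056 = 10697, q_8 = 1*135 + 121 = 256.
  i=9: a_9=1, p_9 = 1*10697 + 5641 = 16338, q_9 = 1*256 + 135 = 391.
  i=10: a_10=3, p_10 = 3*16338 + 10697 = 59711, q_10 = 3*391 + 256 = 1429.
  i=11: a_11=1, p_11 = 1*59711 + 16338 = 76049, q_11 = 1*1429 + 391 = 1820.
Check: 76049^2 - 1746*1820^2 = 5783450401 - 5783450400 = 1, so (x, y) = (76049, 1820) solves the equation, and by the theorem it is the least positive solution.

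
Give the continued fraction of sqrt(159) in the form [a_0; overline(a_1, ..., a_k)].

Write x_i = (sqrt(159) + m_i)/d_i with (m_0, d_0) = (0, 1). a_0 = floor(sqrt(159)) = 12, since 12^2 = 144 <= 159 < 169 = 13^2.
Iterate m_{i+1} = d_i*a_i - m_i, d_{i+1} = (159 - m_{i+1}^2)/d_i, a_{i+1} = floor((a_0 + m_{i+1})/d_{i+1}):
  m_1 = 1*12 - 0 = 12, d_1 = (159 - 12^2)/1 = 15/1 = 15, a_1 = floor((12 + 12)/15) = 1.
  m_2 = 15*1 - 12 = 3, d_2 = (159 - 3^2)/15 = 150/15 = 10, a_2 = floor((12 + 3)/10) = 1.
  m_3 = 10*1 - 3 = 7, d_3 = (159 - 7^2)/10 = 110/10 = 11, a_3 = floor((12 + 7)/11) = 1.
  m_4 = 11*1 - 7 = 4, d_4 = (159 - 4^2)/11 = 143/11 = 13, a_4 = floor((12 + 4)/13) = 1.
  m_5 = 13*1 - 4 = 9, d_5 = (159 - 9^2)/13 = 78/13 = 6, a_5 = floor((12 + 9)/6) = 3.
  m_6 = 6*3 - 9 = 9, d_6 = (159 - 9^2)/6 = 78/6 = 13, a_6 = floor((12 + 9)/13) = 1.
  m_7 = 13*1 - 9 = 4, d_7 = (159 - 4^2)/13 = 143/13 = 11, a_7 = floor((12 + 4)/11) = 1.
  m_8 = 11*1 - 4 = 7, d_8 = (159 - 7^2)/11 = 110/11 = 10, a_8 = floor((12 + 7)/10) = 1.
  m_9 = 10*1 - 7 = 3, d_9 = (159 - 3^2)/10 = 150/10 = 15, a_9 = floor((12 + 3)/15) = 1.
  m_10 = 15*1 - 3 = 12, d_10 = (159 - 12^2)/15 = 15/15 = 1, a_10 = floor((12 + 12)/1) = 24.
  m_11 = 1*24 - 12 = 12, d_11 = (159 - 12^2)/1 = 15/1 = 15: (m_11, d_11) = (m_1, d_1) = (12, 15), so from here the quotients repeat a_1, ..., a_10; the period length is 10.
Hence the expansion of sqrt(159) is a_0 = 12 followed by the repeating block 1, 1, 1, 1, 3, 1, 1, 1, 1, 24 (period 10).

[12; overline(1, 1, 1, 1, 3, 1, 1, 1, 1, 24)]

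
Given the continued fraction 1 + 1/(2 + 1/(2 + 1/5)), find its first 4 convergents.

Using the convergent recurrence p_i = a_i*p_{i-1} + p_{i-2}, q_i = a_i*q_{i-1} + q_{i-2} with p_{-2}=0, p_{-1}=1, q_{-2}=1, q_{-1}=0:
  i=0: a_0=1, p_0 = 1*1 + 0 = 1, q_0 = 1*0 + 1 = 1.
  i=1: a_1=2, p_1 = 2*1 + 1 = 3, q_1 = 2*1 + 0 = 2.
  i=2: a_2=2, p_2 = 2*3 + 1 = 7, q_2 = 2*2 + 1 = 5.
  i=3: a_3=5, p_3 = 5*7 + 3 = 38, q_3 = 5*5 + 2 = 27.

1/1, 3/2, 7/5, 38/27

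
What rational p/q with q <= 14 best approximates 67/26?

18/7

Expand x = 67/26 as a continued fraction with the Euclidean algorithm:
  67 = 2*26 + 15, so a_0 = 2.
  26 = 1*15 + 11, so a_1 = 1.
  15 = 1*11 + 4, so a_2 = 1.
  11 = 2*4 + 3, so a_3 = 2.
  4 = 1*3 + 1, so a_4 = 1.
  3 = 3*1 + 0, so a_5 = 3.
so x = [2; 1, 1, 2, 1, 3].
Convergents (p_i = a_i*p_{i-1} + p_{i-2}, q_i = a_i*q_{i-1} + q_{i-2} with p_{-2}=0, p_{-1}=1, q_{-2}=1, q_{-1}=0), until the denominator exceeds 14:
  i=0: a_0=2, p_0 = 2*1 + 0 = 2, q_0 = 2*0 + 1 = 1.
  i=1: a_1=1, p_1 = 1*2 + 1 = 3, q_1 = 1*1 + 0 = 1.
  i=2: a_2=1, p_2 = 1*3 + 2 = 5, q_2 = 1*1 + 1 = 2.
  i=3: a_3=2, p_3 = 2*5 + 3 = 13, q_3 = 2*2 + 1 = 5.
  i=4: a_4=1, p_4 = 1*13 + 5 = 18, q_4 = 1*5 + 2 = 7.
  i=5: a_5=3, p_5 = 3*18 + 13 = 67, q_5 = 3*7 + 5 = 26.
q_5 = 26 > 14, so the last convergent with denominator <= 14 is p_4/q_4 = 18/7.
The closest fraction with denominator <= 14 is either p_4/q_4 or the intermediate fraction (k*p_4 + p_3)/(k*q_4 + q_3) with the largest k >= 1 whose denominator stays <= 14; these approach x as k grows, and every other convergent or intermediate fraction in range is farther away.
Largest k: floor((14 - q_3)/q_4) = floor((14 - 5)/7) = 1.
That gives (1*18 + 13)/(1*7 + 5) = 31/12.
Compare the errors: |x - 18/7| = |67*7 - 18*26|/(26*7) = 1/182, and |x - 31/12| = |67*12 - 31*26|/(26*12) = 2/312.
Cross-multiplying, 1*312 = 312 < 364 = 2*182, so 1/182 is smaller: the convergent 18/7 is closer to x than 31/12.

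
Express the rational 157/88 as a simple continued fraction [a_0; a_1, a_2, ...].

Run the Euclidean algorithm on 157 and 88; the successive quotients are the partial quotients a_0, a_1, ... (each step inverts the fractional part left over by the previous one):
  157 = 1*88 + 69, so a_0 = 1.
  88 = 1*69 + 19, so a_1 = 1.
  69 = 3*19 + 12, so a_2 = 3.
  19 = 1*12 + 7, so a_3 = 1.
  12 = 1*7 + 5, so a_4 = 1.
  7 = 1*5 + 2, so a_5 = 1.
  5 = 2*2 + 1, so a_6 = 2.
  2 = 2*1 + 0, so a_7 = 2.
The remainder reaches 0 after 8 divisions, so the expansion has 8 partial quotients, read off in order.

[1; 1, 3, 1, 1, 1, 2, 2]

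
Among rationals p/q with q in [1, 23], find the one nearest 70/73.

Expand x = 70/73 as a continued fraction with the Euclidean algorithm:
  70 = 0*73 + 70, so a_0 = 0.
  73 = 1*70 + 3, so a_1 = 1.
  70 = 23*3 + 1, so a_2 = 23.
  3 = 3*1 + 0, so a_3 = 3.
so x = [0; 1, 23, 3].
Convergents (p_i = a_i*p_{i-1} + p_{i-2}, q_i = a_i*q_{i-1} + q_{i-2} with p_{-2}=0, p_{-1}=1, q_{-2}=1, q_{-1}=0), until the denominator exceeds 23:
  i=0: a_0=0, p_0 = 0*1 + 0 = 0, q_0 = 0*0 + 1 = 1.
  i=1: a_1=1, p_1 = 1*0 + 1 = 1, q_1 = 1*1 + 0 = 1.
  i=2: a_2=23, p_2 = 23*1 + 0 = 23, q_2 = 23*1 + 1 = 24.
q_2 = 24 > 23, so the last convergent with denominator <= 23 is p_1/q_1 = 1/1.
The closest fraction with denominator <= 23 is either p_1/q_1 or the intermediate fraction (k*p_1 + p_0)/(k*q_1 + q_0) with the largest k >= 1 whose denominator stays <= 23; these approach x as k grows, and every other convergent or intermediate fraction in range is farther away.
Largest k: floor((23 - q_0)/q_1) = floor((23 - 1)/1) = 22.
That gives (22*1 + 0)/(22*1 + 1) = 22/23.
Compare the errors: |x - 1/1| = |70*1 - 1*73|/(73*1) = 3/73, and |x - 22/23| = |70*23 - 22*73|/(73*23) = 4/1679.
Cross-multiplying, 4*73 = 292 < 5037 = 3*1679, so 4/1679 is smaller: the intermediate fraction 22/23 is closer to x than 1/1.

22/23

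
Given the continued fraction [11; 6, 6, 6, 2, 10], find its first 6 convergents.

11/1, 67/6, 413/37, 2545/228, 5503/493, 57575/5158

Using the convergent recurrence p_i = a_i*p_{i-1} + p_{i-2}, q_i = a_i*q_{i-1} + q_{i-2} with p_{-2}=0, p_{-1}=1, q_{-2}=1, q_{-1}=0:
  i=0: a_0=11, p_0 = 11*1 + 0 = 11, q_0 = 11*0 + 1 = 1.
  i=1: a_1=6, p_1 = 6*11 + 1 = 67, q_1 = 6*1 + 0 = 6.
  i=2: a_2=6, p_2 = 6*67 + 11 = 413, q_2 = 6*6 + 1 = 37.
  i=3: a_3=6, p_3 = 6*413 + 67 = 2545, q_3 = 6*37 + 6 = 228.
  i=4: a_4=2, p_4 = 2*2545 + 413 = 5503, q_4 = 2*228 + 37 = 493.
  i=5: a_5=10, p_5 = 10*5503 + 2545 = 57575, q_5 = 10*493 + 228 = 5158.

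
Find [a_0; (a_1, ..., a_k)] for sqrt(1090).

[33; (66)]

Write x_i = (sqrt(1090) + m_i)/d_i with (m_0, d_0) = (0, 1). a_0 = floor(sqrt(1090)) = 33, since 33^2 = 1089 <= 1090 < 1156 = 34^2.
Iterate m_{i+1} = d_i*a_i - m_i, d_{i+1} = (1090 - m_{i+1}^2)/d_i, a_{i+1} = floor((a_0 + m_{i+1})/d_{i+1}):
  m_1 = 1*33 - 0 = 33, d_1 = (1090 - 33^2)/1 = 1/1 = 1, a_1 = floor((33 + 33)/1) = 66.
  m_2 = 1*66 - 33 = 33, d_2 = (1090 - 33^2)/1 = 1/1 = 1: (m_2, d_2) = (m_1, d_1) = (33, 1), so from here the quotient a_1 repeats; the period length is 1.
Hence the expansion of sqrt(1090) is a_0 = 33 followed by the repeating block 66 (period 1).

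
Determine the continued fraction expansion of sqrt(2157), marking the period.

[46; (2, 3, 1, 12, 2, 30, 2, 12, 1, 3, 2, 92)]

Write x_i = (sqrt(2157) + m_i)/d_i with (m_0, d_0) = (0, 1). a_0 = floor(sqrt(2157)) = 46, since 46^2 = 2116 <= 2157 < 2209 = 47^2.
Iterate m_{i+1} = d_i*a_i - m_i, d_{i+1} = (2157 - m_{i+1}^2)/d_i, a_{i+1} = floor((a_0 + m_{i+1})/d_{i+1}):
  m_1 = 1*46 - 0 = 46, d_1 = (2157 - 46^2)/1 = 41/1 = 41, a_1 = floor((46 + 46)/41) = 2.
  m_2 = 41*2 - 46 = 36, d_2 = (2157 - 36^2)/41 = 861/41 = 21, a_2 = floor((46 + 36)/21) = 3.
  m_3 = 21*3 - 36 = 27, d_3 = (2157 - 27^2)/21 = 1428/21 = 68, a_3 = floor((46 + 27)/68) = 1.
  m_4 = 68*1 - 27 = 41, d_4 = (2157 - 41^2)/68 = 476/68 = 7, a_4 = floor((46 + 41)/7) = 12.
  m_5 = 7*12 - 41 = 43, d_5 = (2157 - 43^2)/7 = 308/7 = 44, a_5 = floor((46 + 43)/44) = 2.
  m_6 = 44*2 - 43 = 45, d_6 = (2157 - 45^2)/44 = 132/44 = 3, a_6 = floor((46 + 45)/3) = 30.
  m_7 = 3*30 - 45 = 45, d_7 = (2157 - 45^2)/3 = 132/3 = 44, a_7 = floor((46 + 45)/44) = 2.
  m_8 = 44*2 - 45 = 43, d_8 = (2157 - 43^2)/44 = 308/44 = 7, a_8 = floor((46 + 43)/7) = 12.
  m_9 = 7*12 - 43 = 41, d_9 = (2157 - 41^2)/7 = 476/7 = 68, a_9 = floor((46 + 41)/68) = 1.
  m_10 = 68*1 - 41 = 27, d_10 = (2157 - 27^2)/68 = 1428/68 = 21, a_10 = floor((46 + 27)/21) = 3.
  m_11 = 21*3 - 27 = 36, d_11 = (2157 - 36^2)/21 = 861/21 = 41, a_11 = floor((46 + 36)/41) = 2.
  m_12 = 41*2 - 36 = 46, d_12 = (2157 - 46^2)/41 = 41/41 = 1, a_12 = floor((46 + 46)/1) = 92.
  m_13 = 1*92 - 46 = 46, d_13 = (2157 - 46^2)/1 = 41/1 = 41: (m_13, d_13) = (m_1, d_1) = (46, 41), so from here the quotients repeat a_1, ..., a_12; the period length is 12.
Hence the expansion of sqrt(2157) is a_0 = 46 followed by the repeating block 2, 3, 1, 12, 2, 30, 2, 12, 1, 3, 2, 92 (period 12).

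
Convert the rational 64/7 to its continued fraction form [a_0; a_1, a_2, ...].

Run the Euclidean algorithm on 64 and 7; the successive quotients are the partial quotients a_0, a_1, ... (each step inverts the fractional part left over by the previous one):
  64 = 9*7 + 1, so a_0 = 9.
  7 = 7*1 + 0, so a_1 = 7.
The remainder reaches 0 after 2 divisions, so the expansion has 2 partial quotients, read off in order.

[9; 7]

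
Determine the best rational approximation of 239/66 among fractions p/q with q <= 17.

Expand x = 239/66 as a continued fraction with the Euclidean algorithm:
  239 = 3*66 + 41, so a_0 = 3.
  66 = 1*41 + 25, so a_1 = 1.
  41 = 1*25 + 16, so a_2 = 1.
  25 = 1*16 + 9, so a_3 = 1.
  16 = 1*9 + 7, so a_4 = 1.
  9 = 1*7 + 2, so a_5 = 1.
  7 = 3*2 + 1, so a_6 = 3.
  2 = 2*1 + 0, so a_7 = 2.
so x = [3; 1, 1, 1, 1, 1, 3, 2].
Convergents (p_i = a_i*p_{i-1} + p_{i-2}, q_i = a_i*q_{i-1} + q_{i-2} with p_{-2}=0, p_{-1}=1, q_{-2}=1, q_{-1}=0), until the denominator exceeds 17:
  i=0: a_0=3, p_0 = 3*1 + 0 = 3, q_0 = 3*0 + 1 = 1.
  i=1: a_1=1, p_1 = 1*3 + 1 = 4, q_1 = 1*1 + 0 = 1.
  i=2: a_2=1, p_2 = 1*4 + 3 = 7, q_2 = 1*1 + 1 = 2.
  i=3: a_3=1, p_3 = 1*7 + 4 = 11, q_3 = 1*2 + 1 = 3.
  i=4: a_4=1, p_4 = 1*11 + 7 = 18, q_4 = 1*3 + 2 = 5.
  i=5: a_5=1, p_5 = 1*18 + 11 = 29, q_5 = 1*5 + 3 = 8.
  i=6: a_6=3, p_6 = 3*29 + 18 = 105, q_6 = 3*8 + 5 = 29.
q_6 = 29 > 17, so the last convergent with denominator <= 17 is p_5/q_5 = 29/8.
The closest fraction with denominator <= 17 is either p_5/q_5 or the intermediate fraction (k*p_5 + p_4)/(k*q_5 + q_4) with the largest k >= 1 whose denominator stays <= 17; these approach x as k grows, and every other convergent or intermediate fraction in range is farther away.
Largest k: floor((17 - q_4)/q_5) = floor((17 - 5)/8) = 1.
That gives (1*29 + 18)/(1*8 + 5) = 47/13.
Compare the errors: |x - 29/8| = |239*8 - 29*66|/(66*8) = 2/528, and |x - 47/13| = |239*13 - 47*66|/(66*13) = 5/858.
Cross-multiplying, 2*858 = 1716 < 2640 = 5*528, so 2/528 is smaller: the convergent 29/8 is closer to x than 47/13.

29/8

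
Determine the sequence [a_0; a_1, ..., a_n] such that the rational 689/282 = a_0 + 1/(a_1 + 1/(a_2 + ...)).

[2; 2, 3, 1, 9, 1, 2]

Run the Euclidean algorithm on 689 and 282; the successive quotients are the partial quotients a_0, a_1, ... (each step inverts the fractional part left over by the previous one):
  689 = 2*282 + 125, so a_0 = 2.
  282 = 2*125 + 32, so a_1 = 2.
  125 = 3*32 + 29, so a_2 = 3.
  32 = 1*29 + 3, so a_3 = 1.
  29 = 9*3 + 2, so a_4 = 9.
  3 = 1*2 + 1, so a_5 = 1.
  2 = 2*1 + 0, so a_6 = 2.
The remainder reaches 0 after 7 divisions, so the expansion has 7 partial quotients, read off in order.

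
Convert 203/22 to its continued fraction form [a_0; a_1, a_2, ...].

[9; 4, 2, 2]

Run the Euclidean algorithm on 203 and 22; the successive quotients are the partial quotients a_0, a_1, ... (each step inverts the fractional part left over by the previous one):
  203 = 9*22 + 5, so a_0 = 9.
  22 = 4*5 + 2, so a_1 = 4.
  5 = 2*2 + 1, so a_2 = 2.
  2 = 2*1 + 0, so a_3 = 2.
The remainder reaches 0 after 4 divisions, so the expansion has 4 partial quotients, read off in order.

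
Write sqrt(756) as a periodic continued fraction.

Write x_i = (sqrt(756) + m_i)/d_i with (m_0, d_0) = (0, 1). a_0 = floor(sqrt(756)) = 27, since 27^2 = 729 <= 756 < 784 = 28^2.
Iterate m_{i+1} = d_i*a_i - m_i, d_{i+1} = (756 - m_{i+1}^2)/d_i, a_{i+1} = floor((a_0 + m_{i+1})/d_{i+1}):
  m_1 = 1*27 - 0 = 27, d_1 = (756 - 27^2)/1 = 27/1 = 27, a_1 = floor((27 + 27)/27) = 2.
  m_2 = 27*2 - 27 = 27, d_2 = (756 - 27^2)/27 = 27/27 = 1, a_2 = floor((27 + 27)/1) = 54.
  m_3 = 1*54 - 27 = 27, d_3 = (756 - 27^2)/1 = 27/1 = 27: (m_3, d_3) = (m_1, d_1) = (27, 27), so from here the quotients repeat a_1, a_2; the period length is 2.
Hence the expansion of sqrt(756) is a_0 = 27 followed by the repeating block 2, 54 (period 2).

[27; (2, 54)]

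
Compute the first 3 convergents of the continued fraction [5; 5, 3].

5/1, 26/5, 83/16

Using the convergent recurrence p_i = a_i*p_{i-1} + p_{i-2}, q_i = a_i*q_{i-1} + q_{i-2} with p_{-2}=0, p_{-1}=1, q_{-2}=1, q_{-1}=0:
  i=0: a_0=5, p_0 = 5*1 + 0 = 5, q_0 = 5*0 + 1 = 1.
  i=1: a_1=5, p_1 = 5*5 + 1 = 26, q_1 = 5*1 + 0 = 5.
  i=2: a_2=3, p_2 = 3*26 + 5 = 83, q_2 = 3*5 + 1 = 16.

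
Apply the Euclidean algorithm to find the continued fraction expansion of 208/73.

Run the Euclidean algorithm on 208 and 73; the successive quotients are the partial quotients a_0, a_1, ... (each step inverts the fractional part left over by the previous one):
  208 = 2*73 + 62, so a_0 = 2.
  73 = 1*62 + 11, so a_1 = 1.
  62 = 5*11 + 7, so a_2 = 5.
  11 = 1*7 + 4, so a_3 = 1.
  7 = 1*4 + 3, so a_4 = 1.
  4 = 1*3 + 1, so a_5 = 1.
  3 = 3*1 + 0, so a_6 = 3.
The remainder reaches 0 after 7 divisions, so the expansion has 7 partial quotients, read off in order.

[2; 1, 5, 1, 1, 1, 3]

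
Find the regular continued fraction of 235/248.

Run the Euclidean algorithm on 235 and 248; the successive quotients are the partial quotients a_0, a_1, ... (each step inverts the fractional part left over by the previous one):
  235 = 0*248 + 235, so a_0 = 0.
  248 = 1*235 + 13, so a_1 = 1.
  235 = 18*13 + 1, so a_2 = 18.
  13 = 13*1 + 0, so a_3 = 13.
The remainder reaches 0 after 4 divisions, so the expansion has 4 partial quotients, read off in order.

[0; 1, 18, 13]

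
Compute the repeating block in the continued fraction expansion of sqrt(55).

Write x_i = (sqrt(55) + m_i)/d_i with (m_0, d_0) = (0, 1). a_0 = floor(sqrt(55)) = 7, since 7^2 = 49 <= 55 < 64 = 8^2.
Iterate m_{i+1} = d_i*a_i - m_i, d_{i+1} = (55 - m_{i+1}^2)/d_i, a_{i+1} = floor((a_0 + m_{i+1})/d_{i+1}):
  m_1 = 1*7 - 0 = 7, d_1 = (55 - 7^2)/1 = 6/1 = 6, a_1 = floor((7 + 7)/6) = 2.
  m_2 = 6*2 - 7 = 5, d_2 = (55 - 5^2)/6 = 30/6 = 5, a_2 = floor((7 + 5)/5) = 2.
  m_3 = 5*2 - 5 = 5, d_3 = (55 - 5^2)/5 = 30/5 = 6, a_3 = floor((7 + 5)/6) = 2.
  m_4 = 6*2 - 5 = 7, d_4 = (55 - 7^2)/6 = 6/6 = 1, a_4 = floor((7 + 7)/1) = 14.
  m_5 = 1*14 - 7 = 7, d_5 = (55 - 7^2)/1 = 6/1 = 6: (m_5, d_5) = (m_1, d_1) = (7, 6), so from here the quotients repeat a_1, ..., a_4; the period length is 4.
Hence the expansion of sqrt(55) is a_0 = 7 followed by the repeating block 2, 2, 2, 14 (period 4).

[7; (2, 2, 2, 14)]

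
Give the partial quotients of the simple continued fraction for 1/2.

Run the Euclidean algorithm on 1 and 2; the successive quotients are the partial quotients a_0, a_1, ... (each step inverts the fractional part left over by the previous one):
  1 = 0*2 + 1, so a_0 = 0.
  2 = 2*1 + 0, so a_1 = 2.
The remainder reaches 0 after 2 divisions, so the expansion has 2 partial quotients, read off in order.

[0; 2]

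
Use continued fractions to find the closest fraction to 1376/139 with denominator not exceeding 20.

99/10

Expand x = 1376/139 as a continued fraction with the Euclidean algorithm:
  1376 = 9*139 + 125, so a_0 = 9.
  139 = 1*125 + 14, so a_1 = 1.
  125 = 8*14 + 13, so a_2 = 8.
  14 = 1*13 + 1, so a_3 = 1.
  13 = 13*1 + 0, so a_4 = 13.
so x = [9; 1, 8, 1, 13].
Convergents (p_i = a_i*p_{i-1} + p_{i-2}, q_i = a_i*q_{i-1} + q_{i-2} with p_{-2}=0, p_{-1}=1, q_{-2}=1, q_{-1}=0), until the denominator exceeds 20:
  i=0: a_0=9, p_0 = 9*1 + 0 = 9, q_0 = 9*0 + 1 = 1.
  i=1: a_1=1, p_1 = 1*9 + 1 = 10, q_1 = 1*1 + 0 = 1.
  i=2: a_2=8, p_2 = 8*10 + 9 = 89, q_2 = 8*1 + 1 = 9.
  i=3: a_3=1, p_3 = 1*89 + 10 = 99, q_3 = 1*9 + 1 = 10.
  i=4: a_4=13, p_4 = 13*99 + 89 = 1376, q_4 = 13*10 + 9 = 139.
q_4 = 139 > 20, so the last convergent with denominator <= 20 is p_3/q_3 = 99/10.
The closest fraction with denominator <= 20 is either p_3/q_3 or the intermediate fraction (k*p_3 + p_2)/(k*q_3 + q_2) with the largest k >= 1 whose denominator stays <= 20; these approach x as k grows, and every other convergent or intermediate fraction in range is farther away.
Largest k: floor((20 - q_2)/q_3) = floor((20 - 9)/10) = 1.
That gives (1*99 + 89)/(1*10 + 9) = 188/19.
Compare the errors: |x - 99/10| = |1376*10 - 99*139|/(139*10) = 1/1390, and |x - 188/19| = |1376*19 - 188*139|/(139*19) = 12/2641.
Cross-multiplying, 1*2641 = 2641 < 16680 = 12*1390, so 1/1390 is smaller: the convergent 99/10 is closer to x than 188/19.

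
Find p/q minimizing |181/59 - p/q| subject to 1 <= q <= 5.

3/1

Expand x = 181/59 as a continued fraction with the Euclidean algorithm:
  181 = 3*59 + 4, so a_0 = 3.
  59 = 14*4 + 3, so a_1 = 14.
  4 = 1*3 + 1, so a_2 = 1.
  3 = 3*1 + 0, so a_3 = 3.
so x = [3; 14, 1, 3].
Convergents (p_i = a_i*p_{i-1} + p_{i-2}, q_i = a_i*q_{i-1} + q_{i-2} with p_{-2}=0, p_{-1}=1, q_{-2}=1, q_{-1}=0), until the denominator exceeds 5:
  i=0: a_0=3, p_0 = 3*1 + 0 = 3, q_0 = 3*0 + 1 = 1.
  i=1: a_1=14, p_1 = 14*3 + 1 = 43, q_1 = 14*1 + 0 = 14.
q_1 = 14 > 5, so the last convergent with denominator <= 5 is p_0/q_0 = 3/1.
The closest fraction with denominator <= 5 is either p_0/q_0 or the intermediate fraction (k*p_0 + p_{-1})/(k*q_0 + q_{-1}) with the largest k >= 1 whose denominator stays <= 5; these approach x as k grows, and every other convergent or intermediate fraction in range is farther away.
Largest k: floor((5 - q_{-1})/q_0) = floor((5 - 0)/1) = 5 (using the seeds p_{-1} = 1, q_{-1} = 0).
That gives (5*3 + 1)/(5*1 + 0) = 16/5.
Compare the errors: |x - 3/1| = |181*1 - 3*59|/(59*1) = 4/59, and |x - 16/5| = |181*5 - 16*59|/(59*5) = 39/295.
Cross-multiplying, 4*295 = 1180 < 2301 = 39*59, so 4/59 is smaller: the convergent 3/1 is closer to x than 16/5.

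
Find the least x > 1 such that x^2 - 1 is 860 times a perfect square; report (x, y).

(x, y) = (3871, 132)

First expand sqrt(860) as a continued fraction. With x_i = (sqrt(860) + m_i)/d_i and (m_0, d_0) = (0, 1): a_0 = floor(sqrt(860)) = 29, since 29^2 = 841 <= 860 < 900 = 30^2.
Iterate m_{i+1} = d_i*a_i - m_i, d_{i+1} = (860 - m_{i+1}^2)/d_i, a_{i+1} = floor((a_0 + m_{i+1})/d_{i+1}):
  m_1 = 1*29 - 0 = 29, d_1 = (860 - 29^2)/1 = 19/1 = 19, a_1 = floor((29 + 29)/19) = 3.
  m_2 = 19*3 - 29 = 28, d_2 = (860 - 28^2)/19 = 76/19 = 4, a_2 = floor((29 + 28)/4) = 14.
  m_3 = 4*14 - 28 = 28, d_3 = (860 - 28^2)/4 = 76/4 = 19, a_3 = floor((29 + 28)/19) = 3.
  m_4 = 19*3 - 28 = 29, d_4 = (860 - 29^2)/19 = 19/19 = 1, a_4 = floor((29 + 29)/1) = 58.
  m_5 = 1*58 - 29 = 29, d_5 = (860 - 29^2)/1 = 19/1 = 19: (m_5, d_5) = (m_1, d_1) = (29, 19), so from here the quotients repeat a_1, ..., a_4; the period length is 4.
So sqrt(860) = [29; (3, 14, 3, 58)] with period length k = 4.
k is even, so the fundamental solution of x^2 - 860y^2 = 1 is (p_{k-1}, q_{k-1}) = (p_3, q_3); compute convergents through index 3.
Convergents (p_i = a_i*p_{i-1} + p_{i-2}, q_i = a_i*q_{i-1} + q_{i-2} with p_{-2}=0, p_{-1}=1, q_{-2}=1, q_{-1}=0):
  i=0: a_0=29, p_0 = 29*1 + 0 = 29, q_0 = 29*0 + 1 = 1.
  i=1: a_1=3, p_1 = 3*29 + 1 = 88, q_1 = 3*1 + 0 = 3.
  i=2: a_2=14, p_2 = 14*88 + 29 = 1261, q_2 = 14*3 + 1 = 43.
  i=3: a_3=3, p_3 = 3*1261 + 88 = 3871, q_3 = 3*43 + 3 = 132.
Check: 3871^2 - 860*132^2 = 14984641 - 14984640 = 1, so (x, y) = (3871, 132) solves the equation, and by the theorem it is the least positive solution.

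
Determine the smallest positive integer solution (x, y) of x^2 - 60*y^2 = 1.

(x, y) = (31, 4)

First expand sqrt(60) as a continued fraction. With x_i = (sqrt(60) + m_i)/d_i and (m_0, d_0) = (0, 1): a_0 = floor(sqrt(60)) = 7, since 7^2 = 49 <= 60 < 64 = 8^2.
Iterate m_{i+1} = d_i*a_i - m_i, d_{i+1} = (60 - m_{i+1}^2)/d_i, a_{i+1} = floor((a_0 + m_{i+1})/d_{i+1}):
  m_1 = 1*7 - 0 = 7, d_1 = (60 - 7^2)/1 = 11/1 = 11, a_1 = floor((7 + 7)/11) = 1.
  m_2 = 11*1 - 7 = 4, d_2 = (60 - 4^2)/11 = 44/11 = 4, a_2 = floor((7 + 4)/4) = 2.
  m_3 = 4*2 - 4 = 4, d_3 = (60 - 4^2)/4 = 44/4 = 11, a_3 = floor((7 + 4)/11) = 1.
  m_4 = 11*1 - 4 = 7, d_4 = (60 - 7^2)/11 = 11/11 = 1, a_4 = floor((7 + 7)/1) = 14.
  m_5 = 1*14 - 7 = 7, d_5 = (60 - 7^2)/1 = 11/1 = 11: (m_5, d_5) = (m_1, d_1) = (7, 11), so from here the quotients repeat a_1, ..., a_4; the period length is 4.
So sqrt(60) = [7; (1, 2, 1, 14)] with period length k = 4.
k is even, so the fundamental solution of x^2 - 60y^2 = 1 is (p_{k-1}, q_{k-1}) = (p_3, q_3); compute convergents through index 3.
Convergents (p_i = a_i*p_{i-1} + p_{i-2}, q_i = a_i*q_{i-1} + q_{i-2} with p_{-2}=0, p_{-1}=1, q_{-2}=1, q_{-1}=0):
  i=0: a_0=7, p_0 = 7*1 + 0 = 7, q_0 = 7*0 + 1 = 1.
  i=1: a_1=1, p_1 = 1*7 + 1 = 8, q_1 = 1*1 + 0 = 1.
  i=2: a_2=2, p_2 = 2*8 + 7 = 23, q_2 = 2*1 + 1 = 3.
  i=3: a_3=1, p_3 = 1*23 + 8 = 31, q_3 = 1*3 + 1 = 4.
Check: 31^2 - 60*4^2 = 961 - 960 = 1, so (x, y) = (31, 4) solves the equation, and by the theorem it is the least positive solution.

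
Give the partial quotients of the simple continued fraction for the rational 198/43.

Run the Euclidean algorithm on 198 and 43; the successive quotients are the partial quotients a_0, a_1, ... (each step inverts the fractional part left over by the previous one):
  198 = 4*43 + 26, so a_0 = 4.
  43 = 1*26 + 17, so a_1 = 1.
  26 = 1*17 + 9, so a_2 = 1.
  17 = 1*9 + 8, so a_3 = 1.
  9 = 1*8 + 1, so a_4 = 1.
  8 = 8*1 + 0, so a_5 = 8.
The remainder reaches 0 after 6 divisions, so the expansion has 6 partial quotients, read off in order.

[4; 1, 1, 1, 1, 8]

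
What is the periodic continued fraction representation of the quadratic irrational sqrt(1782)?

Write x_i = (sqrt(1782) + m_i)/d_i with (m_0, d_0) = (0, 1). a_0 = floor(sqrt(1782)) = 42, since 42^2 = 1764 <= 1782 < 1849 = 43^2.
Iterate m_{i+1} = d_i*a_i - m_i, d_{i+1} = (1782 - m_{i+1}^2)/d_i, a_{i+1} = floor((a_0 + m_{i+1})/d_{i+1}):
  m_1 = 1*42 - 0 = 42, d_1 = (1782 - 42^2)/1 = 18/1 = 18, a_1 = floor((42 + 42)/18) = 4.
  m_2 = 18*4 - 42 = 30, d_2 = (1782 - 30^2)/18 = 882/18 = 49, a_2 = floor((42 + 30)/49) = 1.
  m_3 = 49*1 - 30 = 19, d_3 = (1782 - 19^2)/49 = 1421/49 = 29, a_3 = floor((42 + 19)/29) = 2.
  m_4 = 29*2 - 19 = 39, d_4 = (1782 - 39^2)/29 = 261/29 = 9, a_4 = floor((42 + 39)/9) = 9.
  m_5 = 9*9 - 39 = 42, d_5 = (1782 - 42^2)/9 = 18/9 = 2, a_5 = floor((42 + 42)/2) = 42.
  m_6 = 2*42 - 42 = 42, d_6 = (1782 - 42^2)/2 = 18/2 = 9, a_6 = floor((42 + 42)/9) = 9.
  m_7 = 9*9 - 42 = 39, d_7 = (1782 - 39^2)/9 = 261/9 = 29, a_7 = floor((42 + 39)/29) = 2.
  m_8 = 29*2 - 39 = 19, d_8 = (1782 - 19^2)/29 = 1421/29 = 49, a_8 = floor((42 + 19)/49) = 1.
  m_9 = 49*1 - 19 = 30, d_9 = (1782 - 30^2)/49 = 882/49 = 18, a_9 = floor((42 + 30)/18) = 4.
  m_10 = 18*4 - 30 = 42, d_10 = (1782 - 42^2)/18 = 18/18 = 1, a_10 = floor((42 + 42)/1) = 84.
  m_11 = 1*84 - 42 = 42, d_11 = (1782 - 42^2)/1 = 18/1 = 18: (m_11, d_11) = (m_1, d_1) = (42, 18), so from here the quotients repeat a_1, ..., a_10; the period length is 10.
Hence the expansion of sqrt(1782) is a_0 = 42 followed by the repeating block 4, 1, 2, 9, 42, 9, 2, 1, 4, 84 (period 10).

[42; (4, 1, 2, 9, 42, 9, 2, 1, 4, 84)]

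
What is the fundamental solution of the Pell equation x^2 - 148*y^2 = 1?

First expand sqrt(148) as a continued fraction. With x_i = (sqrt(148) + m_i)/d_i and (m_0, d_0) = (0, 1): a_0 = floor(sqrt(148)) = 12, since 12^2 = 144 <= 148 < 169 = 13^2.
Iterate m_{i+1} = d_i*a_i - m_i, d_{i+1} = (148 - m_{i+1}^2)/d_i, a_{i+1} = floor((a_0 + m_{i+1})/d_{i+1}):
  m_1 = 1*12 - 0 = 12, d_1 = (148 - 12^2)/1 = 4/1 = 4, a_1 = floor((12 + 12)/4) = 6.
  m_2 = 4*6 - 12 = 12, d_2 = (148 - 12^2)/4 = 4/4 = 1, a_2 = floor((12 + 12)/1) = 24.
  m_3 = 1*24 - 12 = 12, d_3 = (148 - 12^2)/1 = 4/1 = 4: (m_3, d_3) = (m_1, d_1) = (12, 4), so from here the quotients repeat a_1, a_2; the period length is 2.
So sqrt(148) = [12; (6, 24)] with period length k = 2.
k is even, so the fundamental solution of x^2 - 148y^2 = 1 is (p_{k-1}, q_{k-1}) = (p_1, q_1); compute convergents through index 1.
Convergents (p_i = a_i*p_{i-1} + p_{i-2}, q_i = a_i*q_{i-1} + q_{i-2} with p_{-2}=0, p_{-1}=1, q_{-2}=1, q_{-1}=0):
  i=0: a_0=12, p_0 = 12*1 + 0 = 12, q_0 = 12*0 + 1 = 1.
  i=1: a_1=6, p_1 = 6*12 + 1 = 73, q_1 = 6*1 + 0 = 6.
Check: 73^2 - 148*6^2 = 5329 - 5328 = 1, so (x, y) = (73, 6) solves the equation, and by the theorem it is the least positive solution.

(x, y) = (73, 6)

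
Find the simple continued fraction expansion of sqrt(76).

Write x_i = (sqrt(76) + m_i)/d_i with (m_0, d_0) = (0, 1). a_0 = floor(sqrt(76)) = 8, since 8^2 = 64 <= 76 < 81 = 9^2.
Iterate m_{i+1} = d_i*a_i - m_i, d_{i+1} = (76 - m_{i+1}^2)/d_i, a_{i+1} = floor((a_0 + m_{i+1})/d_{i+1}):
  m_1 = 1*8 - 0 = 8, d_1 = (76 - 8^2)/1 = 12/1 = 12, a_1 = floor((8 + 8)/12) = 1.
  m_2 = 12*1 - 8 = 4, d_2 = (76 - 4^2)/12 = 60/12 = 5, a_2 = floor((8 + 4)/5) = 2.
  m_3 = 5*2 - 4 = 6, d_3 = (76 - 6^2)/5 = 40/5 = 8, a_3 = floor((8 + 6)/8) = 1.
  m_4 = 8*1 - 6 = 2, d_4 = (76 - 2^2)/8 = 72/8 = 9, a_4 = floor((8 + 2)/9) = 1.
  m_5 = 9*1 - 2 = 7, d_5 = (76 - 7^2)/9 = 27/9 = 3, a_5 = floor((8 + 7)/3) = 5.
  m_6 = 3*5 - 7 = 8, d_6 = (76 - 8^2)/3 = 12/3 = 4, a_6 = floor((8 + 8)/4) = 4.
  m_7 = 4*4 - 8 = 8, d_7 = (76 - 8^2)/4 = 12/4 = 3, a_7 = floor((8 + 8)/3) = 5.
  m_8 = 3*5 - 8 = 7, d_8 = (76 - 7^2)/3 = 27/3 = 9, a_8 = floor((8 + 7)/9) = 1.
  m_9 = 9*1 - 7 = 2, d_9 = (76 - 2^2)/9 = 72/9 = 8, a_9 = floor((8 + 2)/8) = 1.
  m_10 = 8*1 - 2 = 6, d_10 = (76 - 6^2)/8 = 40/8 = 5, a_10 = floor((8 + 6)/5) = 2.
  m_11 = 5*2 - 6 = 4, d_11 = (76 - 4^2)/5 = 60/5 = 12, a_11 = floor((8 + 4)/12) = 1.
  m_12 = 12*1 - 4 = 8, d_12 = (76 - 8^2)/12 = 12/12 = 1, a_12 = floor((8 + 8)/1) = 16.
  m_13 = 1*16 - 8 = 8, d_13 = (76 - 8^2)/1 = 12/1 = 12: (m_13, d_13) = (m_1, d_1) = (8, 12), so from here the quotients repeat a_1, ..., a_12; the period length is 12.
Hence the expansion of sqrt(76) is a_0 = 8 followed by the repeating block 1, 2, 1, 1, 5, 4, 5, 1, 1, 2, 1, 16 (period 12).

[8; (1, 2, 1, 1, 5, 4, 5, 1, 1, 2, 1, 16)]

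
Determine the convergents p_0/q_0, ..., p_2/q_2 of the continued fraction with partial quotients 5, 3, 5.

5/1, 16/3, 85/16

Using the convergent recurrence p_i = a_i*p_{i-1} + p_{i-2}, q_i = a_i*q_{i-1} + q_{i-2} with p_{-2}=0, p_{-1}=1, q_{-2}=1, q_{-1}=0:
  i=0: a_0=5, p_0 = 5*1 + 0 = 5, q_0 = 5*0 + 1 = 1.
  i=1: a_1=3, p_1 = 3*5 + 1 = 16, q_1 = 3*1 + 0 = 3.
  i=2: a_2=5, p_2 = 5*16 + 5 = 85, q_2 = 5*3 + 1 = 16.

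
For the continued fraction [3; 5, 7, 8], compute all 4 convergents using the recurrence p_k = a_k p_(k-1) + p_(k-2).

Using the convergent recurrence p_i = a_i*p_{i-1} + p_{i-2}, q_i = a_i*q_{i-1} + q_{i-2} with p_{-2}=0, p_{-1}=1, q_{-2}=1, q_{-1}=0:
  i=0: a_0=3, p_0 = 3*1 + 0 = 3, q_0 = 3*0 + 1 = 1.
  i=1: a_1=5, p_1 = 5*3 + 1 = 16, q_1 = 5*1 + 0 = 5.
  i=2: a_2=7, p_2 = 7*16 + 3 = 115, q_2 = 7*5 + 1 = 36.
  i=3: a_3=8, p_3 = 8*115 + 16 = 936, q_3 = 8*36 + 5 = 293.

3/1, 16/5, 115/36, 936/293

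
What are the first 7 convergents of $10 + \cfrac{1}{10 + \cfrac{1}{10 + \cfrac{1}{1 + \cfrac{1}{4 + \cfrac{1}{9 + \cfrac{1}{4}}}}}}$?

10/1, 101/10, 1020/101, 1121/111, 5504/545, 50657/5016, 208132/20609

Using the convergent recurrence p_i = a_i*p_{i-1} + p_{i-2}, q_i = a_i*q_{i-1} + q_{i-2} with p_{-2}=0, p_{-1}=1, q_{-2}=1, q_{-1}=0:
  i=0: a_0=10, p_0 = 10*1 + 0 = 10, q_0 = 10*0 + 1 = 1.
  i=1: a_1=10, p_1 = 10*10 + 1 = 101, q_1 = 10*1 + 0 = 10.
  i=2: a_2=10, p_2 = 10*101 + 10 = 1020, q_2 = 10*10 + 1 = 101.
  i=3: a_3=1, p_3 = 1*1020 + 101 = 1121, q_3 = 1*101 + 10 = 111.
  i=4: a_4=4, p_4 = 4*1121 + 1020 = 5504, q_4 = 4*111 + 101 = 545.
  i=5: a_5=9, p_5 = 9*5504 + 1121 = 50657, q_5 = 9*545 + 111 = 5016.
  i=6: a_6=4, p_6 = 4*50657 + 5504 = 208132, q_6 = 4*5016 + 545 = 20609.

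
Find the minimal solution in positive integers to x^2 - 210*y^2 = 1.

First expand sqrt(210) as a continued fraction. With x_i = (sqrt(210) + m_i)/d_i and (m_0, d_0) = (0, 1): a_0 = floor(sqrt(210)) = 14, since 14^2 = 196 <= 210 < 225 = 15^2.
Iterate m_{i+1} = d_i*a_i - m_i, d_{i+1} = (210 - m_{i+1}^2)/d_i, a_{i+1} = floor((a_0 + m_{i+1})/d_{i+1}):
  m_1 = 1*14 - 0 = 14, d_1 = (210 - 14^2)/1 = 14/1 = 14, a_1 = floor((14 + 14)/14) = 2.
  m_2 = 14*2 - 14 = 14, d_2 = (210 - 14^2)/14 = 14/14 = 1, a_2 = floor((14 + 14)/1) = 28.
  m_3 = 1*28 - 14 = 14, d_3 = (210 - 14^2)/1 = 14/1 = 14: (m_3, d_3) = (m_1, d_1) = (14, 14), so from here the quotients repeat a_1, a_2; the period length is 2.
So sqrt(210) = [14; (2, 28)] with period length k = 2.
k is even, so the fundamental solution of x^2 - 210y^2 = 1 is (p_{k-1}, q_{k-1}) = (p_1, q_1); compute convergents through index 1.
Convergents (p_i = a_i*p_{i-1} + p_{i-2}, q_i = a_i*q_{i-1} + q_{i-2} with p_{-2}=0, p_{-1}=1, q_{-2}=1, q_{-1}=0):
  i=0: a_0=14, p_0 = 14*1 + 0 = 14, q_0 = 14*0 + 1 = 1.
  i=1: a_1=2, p_1 = 2*14 + 1 = 29, q_1 = 2*1 + 0 = 2.
Check: 29^2 - 210*2^2 = 841 - 840 = 1, so (x, y) = (29, 2) solves the equation, and by the theorem it is the least positive solution.

(x, y) = (29, 2)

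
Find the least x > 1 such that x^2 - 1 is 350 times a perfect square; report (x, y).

(x, y) = (449, 24)

First expand sqrt(350) as a continued fraction. With x_i = (sqrt(350) + m_i)/d_i and (m_0, d_0) = (0, 1): a_0 = floor(sqrt(350)) = 18, since 18^2 = 324 <= 350 < 361 = 19^2.
Iterate m_{i+1} = d_i*a_i - m_i, d_{i+1} = (350 - m_{i+1}^2)/d_i, a_{i+1} = floor((a_0 + m_{i+1})/d_{i+1}):
  m_1 = 1*18 - 0 = 18, d_1 = (350 - 18^2)/1 = 26/1 = 26, a_1 = floor((18 + 18)/26) = 1.
  m_2 = 26*1 - 18 = 8, d_2 = (350 - 8^2)/26 = 286/26 = 11, a_2 = floor((18 + 8)/11) = 2.
  m_3 = 11*2 - 8 = 14, d_3 = (350 - 14^2)/11 = 154/11 = 14, a_3 = floor((18 + 14)/14) = 2.
  m_4 = 14*2 - 14 = 14, d_4 = (350 - 14^2)/14 = 154/14 = 11, a_4 = floor((18 + 14)/11) = 2.
  m_5 = 11*2 - 14 = 8, d_5 = (350 - 8^2)/11 = 286/11 = 26, a_5 = floor((18 + 8)/26) = 1.
  m_6 = 26*1 - 8 = 18, d_6 = (350 - 18^2)/26 = 26/26 = 1, a_6 = floor((18 + 18)/1) = 36.
  m_7 = 1*36 - 18 = 18, d_7 = (350 - 18^2)/1 = 26/1 = 26: (m_7, d_7) = (m_1, d_1) = (18, 26), so from here the quotients repeat a_1, ..., a_6; the period length is 6.
So sqrt(350) = [18; (1, 2, 2, 2, 1, 36)] with period length k = 6.
k is even, so the fundamental solution of x^2 - 350y^2 = 1 is (p_{k-1}, q_{k-1}) = (p_5, q_5); compute convergents through index 5.
Convergents (p_i = a_i*p_{i-1} + p_{i-2}, q_i = a_i*q_{i-1} + q_{i-2} with p_{-2}=0, p_{-1}=1, q_{-2}=1, q_{-1}=0):
  i=0: a_0=18, p_0 = 18*1 + 0 = 18, q_0 = 18*0 + 1 = 1.
  i=1: a_1=1, p_1 = 1*18 + 1 = 19, q_1 = 1*1 + 0 = 1.
  i=2: a_2=2, p_2 = 2*19 + 18 = 56, q_2 = 2*1 + 1 = 3.
  i=3: a_3=2, p_3 = 2*56 + 19 = 131, q_3 = 2*3 + 1 = 7.
  i=4: a_4=2, p_4 = 2*131 + 56 = 318, q_4 = 2*7 + 3 = 17.
  i=5: a_5=1, p_5 = 1*318 + 131 = 449, q_5 = 1*17 + 7 = 24.
Check: 449^2 - 350*24^2 = 201601 - 201600 = 1, so (x, y) = (449, 24) solves the equation, and by the theorem it is the least positive solution.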